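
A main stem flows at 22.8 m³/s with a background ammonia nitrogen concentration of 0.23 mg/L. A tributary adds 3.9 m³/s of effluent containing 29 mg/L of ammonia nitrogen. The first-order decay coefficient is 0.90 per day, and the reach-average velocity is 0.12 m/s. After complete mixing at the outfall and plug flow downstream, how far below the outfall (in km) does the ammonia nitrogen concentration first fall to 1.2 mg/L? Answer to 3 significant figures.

Flow-weighted average: C = (22.80·0.2300 + 3.900·29.00) / 26.70 = 118.3/26.70 = 4.432 mg/L.
Set 4.432·exp(−k·t) = 1.2 → t = ln(4.432/1.2)/k = 125400 s = 34.84 h.
Distance = v·t = 0.12·125400 = 15050 m = 15.05 km.

15.1 km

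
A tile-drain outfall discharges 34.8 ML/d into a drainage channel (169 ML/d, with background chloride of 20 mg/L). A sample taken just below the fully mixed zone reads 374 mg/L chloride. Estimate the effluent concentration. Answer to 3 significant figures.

2090 mg/L

Mass balance: 169.0·20.00 + 34.80·Cₑ = 203.8·374.0
→ Cₑ = (203.8·374.0 − 169.0·20.00) / 34.80 = 2093 mg/L.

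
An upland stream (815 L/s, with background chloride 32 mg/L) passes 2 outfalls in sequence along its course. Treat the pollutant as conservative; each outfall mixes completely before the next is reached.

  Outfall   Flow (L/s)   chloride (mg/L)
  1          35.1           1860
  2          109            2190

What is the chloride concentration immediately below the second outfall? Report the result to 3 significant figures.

Outfall 1: combined Q = 850.1 L/s; C = (815.0·32.00 + 35.10·1860)/850.1 = 107.5 mg/L.
Outfall 2: combined Q = 959.1 L/s; C = (850.1·107.5 + 109.0·2190)/959.1 = 344.2 mg/L.

344 mg/L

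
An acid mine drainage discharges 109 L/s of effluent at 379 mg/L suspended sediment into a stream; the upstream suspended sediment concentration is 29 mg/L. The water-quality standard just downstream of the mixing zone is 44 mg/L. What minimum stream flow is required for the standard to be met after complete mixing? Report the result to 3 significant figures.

2430 L/s

Set C_mix = 44: (Q·29.00 + 109.0·379.0) / (Q + 109.0) = 44
→ Q = 109.0·(379.0 − 44)/(44 − 29.00) = 2434 L/s.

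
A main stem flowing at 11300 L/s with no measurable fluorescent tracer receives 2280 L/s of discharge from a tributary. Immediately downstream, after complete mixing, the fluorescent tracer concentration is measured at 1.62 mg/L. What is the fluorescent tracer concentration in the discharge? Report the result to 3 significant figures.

Mass balance: 11300·0 + 2280·Cₑ = 13580·1.620
→ Cₑ = (13580·1.620 − 11300·0) / 2280 = 9.649 mg/L.

9.65 mg/L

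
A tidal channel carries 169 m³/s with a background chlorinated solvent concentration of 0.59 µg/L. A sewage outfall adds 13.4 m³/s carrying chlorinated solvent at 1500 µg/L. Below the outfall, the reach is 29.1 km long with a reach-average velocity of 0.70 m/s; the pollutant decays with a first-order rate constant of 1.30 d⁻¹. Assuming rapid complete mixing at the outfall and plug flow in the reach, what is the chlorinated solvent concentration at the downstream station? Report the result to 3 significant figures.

After mixing, C = (169.0·0.5900 + 13.40·1500) / 182.4 = 20200/182.4 = 110.7 µg/L.
Travel time t = 29.1·1000 / 0.70 = 41570 s = 11.55 h.
Applying C = C₀e^(−kt): 110.7 × 0.5350 = 59.25 µg/L.

59.2 µg/L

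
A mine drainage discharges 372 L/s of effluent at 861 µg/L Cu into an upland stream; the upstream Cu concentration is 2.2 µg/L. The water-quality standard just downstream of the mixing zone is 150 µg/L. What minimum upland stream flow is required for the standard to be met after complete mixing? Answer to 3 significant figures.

Set C_mix = 150: (Q·2.200 + 372.0·861.0) / (Q + 372.0) = 150
→ Q = 372.0·(861.0 − 150)/(150 − 2.200) = 1790 L/s.

1790 L/s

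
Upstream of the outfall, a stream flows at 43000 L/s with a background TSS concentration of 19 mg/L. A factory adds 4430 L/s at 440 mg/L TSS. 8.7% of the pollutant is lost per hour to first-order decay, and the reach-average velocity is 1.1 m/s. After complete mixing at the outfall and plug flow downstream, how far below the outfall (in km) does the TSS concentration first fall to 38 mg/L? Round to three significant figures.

After mixing, C = (43000·19.00 + 4430·440.0) / 47430 = 2766000/47430 = 58.32 mg/L.
8.7%/h lost → k = −ln(1 − 0.087) = 0.09102 h⁻¹.
Set 58.32·exp(−k·t) = 38 → t = ln(58.32/38)/k = 16940 s = 4.707 h.
Distance = v·t = 1.1·16940 = 18640 m = 18.64 km.

18.6 km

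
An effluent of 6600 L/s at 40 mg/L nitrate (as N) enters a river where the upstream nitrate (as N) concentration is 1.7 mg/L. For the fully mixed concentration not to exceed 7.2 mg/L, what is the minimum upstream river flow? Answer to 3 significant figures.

39400 L/s

Set C_mix = 7.2: (Q·1.700 + 6600·40.00) / (Q + 6600) = 7.2
→ Q = 6600·(40.00 − 7.2)/(7.2 − 1.700) = 39360 L/s.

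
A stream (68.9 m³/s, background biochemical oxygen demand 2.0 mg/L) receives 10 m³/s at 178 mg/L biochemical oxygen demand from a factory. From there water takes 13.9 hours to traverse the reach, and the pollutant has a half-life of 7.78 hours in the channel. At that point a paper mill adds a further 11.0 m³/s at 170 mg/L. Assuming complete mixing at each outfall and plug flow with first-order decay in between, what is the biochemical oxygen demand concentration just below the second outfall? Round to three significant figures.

27.0 mg/L

After mixing, C = (68.90·2.000 + 10.00·178.0) / 78.90 = 1918/78.90 = 24.31 mg/L; combined flow 78.90 m³/s.
Half-life 7.78 h → k = ln 2 / 7.78 = 0.08909 h⁻¹ = 2.138 d⁻¹.
First-order decay: C = 24.31·exp(−k·t) = 24.31·0.2898 = 7.045 mg/L.
Second outfall: C = (78.90·7.045 + 11.00·170.0)/89.90 = 26.98 mg/L.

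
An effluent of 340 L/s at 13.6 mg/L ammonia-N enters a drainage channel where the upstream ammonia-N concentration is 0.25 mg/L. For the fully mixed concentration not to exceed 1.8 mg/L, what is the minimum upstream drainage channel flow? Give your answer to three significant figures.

Set C_mix = 1.8: (Q·0.2500 + 340.0·13.60) / (Q + 340.0) = 1.8
→ Q = 340.0·(13.60 − 1.8)/(1.8 − 0.2500) = 2588 L/s.

2590 L/s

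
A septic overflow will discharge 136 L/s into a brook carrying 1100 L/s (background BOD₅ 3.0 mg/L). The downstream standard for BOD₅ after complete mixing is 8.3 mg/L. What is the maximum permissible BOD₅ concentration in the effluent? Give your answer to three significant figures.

51.2 mg/L

At the limit, (Qr·Cr + Qe·Cₑ)/(Qr + Qe) = 8.3:
Cₑ = (1236·8.3 − 1100·3.000) / 136.0 = 51.17 mg/L.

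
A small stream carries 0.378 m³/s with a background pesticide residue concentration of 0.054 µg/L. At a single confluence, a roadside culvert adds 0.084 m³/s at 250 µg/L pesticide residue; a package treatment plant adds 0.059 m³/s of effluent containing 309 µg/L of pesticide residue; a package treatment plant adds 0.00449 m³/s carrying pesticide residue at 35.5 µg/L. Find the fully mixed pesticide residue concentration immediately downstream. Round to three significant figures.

75.0 µg/L

Mass balance: C = (0.3780·0.05400 + 0.08400·250.0 + 0.05900·309.0 + 0.004490·35.50) / 0.5255 = 39.41/0.5255 = 75.00 µg/L.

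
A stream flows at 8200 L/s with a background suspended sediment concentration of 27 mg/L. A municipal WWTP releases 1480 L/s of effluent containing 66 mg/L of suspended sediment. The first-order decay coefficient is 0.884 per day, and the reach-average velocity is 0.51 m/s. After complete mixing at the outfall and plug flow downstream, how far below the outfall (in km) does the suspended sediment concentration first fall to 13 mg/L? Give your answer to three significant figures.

Mass balance: C = (8200·27.00 + 1480·66.00) / 9680 = 319100/9680 = 32.96 mg/L.
Set 32.96·exp(−k·t) = 13 → t = ln(32.96/13)/k = 90940 s = 25.26 h.
Distance = v·t = 0.51·90940 = 46380 m = 46.38 km.

46.4 km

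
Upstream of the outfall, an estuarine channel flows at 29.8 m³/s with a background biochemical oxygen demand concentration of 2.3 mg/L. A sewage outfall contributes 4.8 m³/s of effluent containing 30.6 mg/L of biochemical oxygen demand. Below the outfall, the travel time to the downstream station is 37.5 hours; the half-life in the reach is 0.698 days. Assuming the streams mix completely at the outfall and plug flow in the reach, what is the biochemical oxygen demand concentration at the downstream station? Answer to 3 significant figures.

1.32 mg/L

Mass balance: C = (29.80·2.300 + 4.800·30.60) / 34.60 = 215.4/34.60 = 6.226 mg/L.
Half-life 0.698 d → k = ln 2 / 0.698 = 0.9930 d⁻¹.
After decay, C = 6.226 × e^(−kt) = 6.226 × 0.2119 = 1.319 mg/L.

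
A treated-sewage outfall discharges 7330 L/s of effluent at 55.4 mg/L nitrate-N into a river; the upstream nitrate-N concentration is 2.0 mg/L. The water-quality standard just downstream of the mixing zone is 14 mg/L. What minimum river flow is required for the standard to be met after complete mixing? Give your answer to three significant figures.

25300 L/s

Set C_mix = 14: (Q·2.000 + 7330·55.40) / (Q + 7330) = 14
→ Q = 7330·(55.40 − 14)/(14 − 2.000) = 25290 L/s.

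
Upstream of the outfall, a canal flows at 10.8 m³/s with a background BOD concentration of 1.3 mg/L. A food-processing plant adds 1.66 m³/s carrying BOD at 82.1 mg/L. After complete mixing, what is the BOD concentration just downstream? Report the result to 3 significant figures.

12.1 mg/L

After mixing, C = (10.80·1.300 + 1.660·82.10) / 12.46 = 150.3/12.46 = 12.06 mg/L.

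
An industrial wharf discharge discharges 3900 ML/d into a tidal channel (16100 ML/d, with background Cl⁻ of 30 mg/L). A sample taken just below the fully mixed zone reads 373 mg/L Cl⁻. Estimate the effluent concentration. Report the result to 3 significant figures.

1790 mg/L

Mass balance: 16100·30.00 + 3900·Cₑ = 20000·373.0
→ Cₑ = (20000·373.0 − 16100·30.00) / 3900 = 1789 mg/L.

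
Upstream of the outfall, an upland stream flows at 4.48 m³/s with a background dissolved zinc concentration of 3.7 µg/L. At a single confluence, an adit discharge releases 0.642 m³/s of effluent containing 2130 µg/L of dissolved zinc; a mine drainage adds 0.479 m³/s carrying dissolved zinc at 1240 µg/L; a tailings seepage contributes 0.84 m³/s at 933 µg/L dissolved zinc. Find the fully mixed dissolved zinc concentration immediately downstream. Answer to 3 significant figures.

429 µg/L

Flow-weighted average: C = (4.480·3.700 + 0.6420·2130 + 0.4790·1240 + 0.8400·933.0) / 6.441 = 2762/6.441 = 428.8 µg/L.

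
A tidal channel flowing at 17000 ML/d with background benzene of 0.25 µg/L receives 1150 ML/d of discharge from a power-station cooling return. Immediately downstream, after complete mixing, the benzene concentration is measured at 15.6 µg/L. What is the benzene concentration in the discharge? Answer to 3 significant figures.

243 µg/L

Mass balance: 17000·0.2500 + 1150·Cₑ = 18150·15.60
→ Cₑ = (18150·15.60 − 17000·0.2500) / 1150 = 242.5 µg/L.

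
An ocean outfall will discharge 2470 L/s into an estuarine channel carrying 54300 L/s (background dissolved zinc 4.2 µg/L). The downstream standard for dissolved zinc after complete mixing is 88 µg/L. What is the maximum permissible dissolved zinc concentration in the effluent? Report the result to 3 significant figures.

1930 µg/L

At the limit, (Qr·Cr + Qe·Cₑ)/(Qr + Qe) = 88:
Cₑ = (56770·88 − 54300·4.200) / 2470 = 1930 µg/L.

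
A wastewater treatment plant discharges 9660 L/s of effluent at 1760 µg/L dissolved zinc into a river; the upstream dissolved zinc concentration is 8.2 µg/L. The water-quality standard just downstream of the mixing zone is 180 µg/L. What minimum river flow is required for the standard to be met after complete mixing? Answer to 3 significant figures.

Set C_mix = 180: (Q·8.200 + 9660·1760) / (Q + 9660) = 180
→ Q = 9660·(1760 − 180)/(180 − 8.200) = 88840 L/s.

88800 L/s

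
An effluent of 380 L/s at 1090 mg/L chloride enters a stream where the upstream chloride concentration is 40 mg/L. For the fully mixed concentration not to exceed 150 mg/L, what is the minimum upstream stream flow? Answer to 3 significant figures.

3250 L/s

Set C_mix = 150: (Q·40.00 + 380.0·1090) / (Q + 380.0) = 150
→ Q = 380.0·(1090 − 150)/(150 − 40.00) = 3247 L/s.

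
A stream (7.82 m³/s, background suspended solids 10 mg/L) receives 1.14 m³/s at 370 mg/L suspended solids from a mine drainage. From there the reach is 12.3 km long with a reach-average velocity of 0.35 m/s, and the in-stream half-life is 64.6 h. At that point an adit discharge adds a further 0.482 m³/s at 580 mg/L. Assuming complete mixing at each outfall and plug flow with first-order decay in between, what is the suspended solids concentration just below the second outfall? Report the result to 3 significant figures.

Conservation of mass: C = (7.820·10.00 + 1.140·370.0) / 8.960 = 500.0/8.960 = 55.80 mg/L; combined flow 8.960 m³/s.
Travel time t = 12.3·1000 / 0.35 = 35140 s = 9.762 h.
Half-life 64.6 h → k = ln 2 / 64.6 = 0.01073 h⁻¹ = 0.2575 d⁻¹.
Applying C = C₀e^(−kt): 55.80 × 0.9006 = 50.25 mg/L.
Second outfall: C = (8.960·50.25 + 0.4820·580.0)/9.442 = 77.30 mg/L.

77.3 mg/L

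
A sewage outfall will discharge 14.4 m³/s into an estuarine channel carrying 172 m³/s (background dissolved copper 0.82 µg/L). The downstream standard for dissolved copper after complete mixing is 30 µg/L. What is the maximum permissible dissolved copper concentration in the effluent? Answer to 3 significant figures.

379 µg/L

At the limit, (Qr·Cr + Qe·Cₑ)/(Qr + Qe) = 30:
Cₑ = (186.4·30 − 172.0·0.8200) / 14.40 = 378.5 µg/L.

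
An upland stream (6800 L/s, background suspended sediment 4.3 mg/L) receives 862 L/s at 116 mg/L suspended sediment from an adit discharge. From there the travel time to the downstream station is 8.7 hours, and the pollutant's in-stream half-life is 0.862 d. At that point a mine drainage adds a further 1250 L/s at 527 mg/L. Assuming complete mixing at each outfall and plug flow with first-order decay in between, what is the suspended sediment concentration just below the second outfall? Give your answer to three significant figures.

84.8 mg/L

Mixed concentration C = ΣQC/ΣQ = (6800·4.300 + 862.0·116.0) / 7662 = 129200/7662 = 16.87 mg/L; combined flow 7662 L/s.
Half-life 0.862 d → k = ln 2 / 0.862 = 0.8041 d⁻¹.
First-order decay: C = 16.87·exp(−k·t) = 16.87·0.7471 = 12.60 mg/L.
At the second outfall, C = (7662·12.60 + 1250·527.0) / (7662 + 1250) = 84.75 mg/L.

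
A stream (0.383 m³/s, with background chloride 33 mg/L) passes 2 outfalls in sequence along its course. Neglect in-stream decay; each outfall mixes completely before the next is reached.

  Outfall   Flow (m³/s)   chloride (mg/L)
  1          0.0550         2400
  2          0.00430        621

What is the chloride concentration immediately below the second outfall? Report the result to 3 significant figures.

333 mg/L

After outfall 1: Q = 0.3830 + 0.05500 = 0.4380 m³/s; C = (0.3830·33.00 + 0.05500·2400)/0.4380 = 330.2 mg/L.
After outfall 2: Q = 0.4380 + 0.004300 = 0.4423 m³/s; C = (0.4380·330.2 + 0.004300·621.0)/0.4423 = 333.1 mg/L.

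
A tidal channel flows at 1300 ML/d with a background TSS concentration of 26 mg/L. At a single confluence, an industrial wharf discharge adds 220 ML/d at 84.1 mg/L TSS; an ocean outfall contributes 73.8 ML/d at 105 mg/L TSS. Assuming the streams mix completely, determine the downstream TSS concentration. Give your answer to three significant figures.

Flow-weighted average: C = (1300·26.00 + 220.0·84.10 + 73.80·105.0) / 1594 = 60050/1594 = 37.68 mg/L.

37.7 mg/L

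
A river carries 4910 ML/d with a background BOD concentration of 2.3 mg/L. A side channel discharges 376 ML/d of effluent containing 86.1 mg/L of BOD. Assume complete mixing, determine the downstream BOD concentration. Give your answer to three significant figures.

After mixing, C = (4910·2.300 + 376.0·86.10) / 5286 = 43670/5286 = 8.261 mg/L.

8.26 mg/L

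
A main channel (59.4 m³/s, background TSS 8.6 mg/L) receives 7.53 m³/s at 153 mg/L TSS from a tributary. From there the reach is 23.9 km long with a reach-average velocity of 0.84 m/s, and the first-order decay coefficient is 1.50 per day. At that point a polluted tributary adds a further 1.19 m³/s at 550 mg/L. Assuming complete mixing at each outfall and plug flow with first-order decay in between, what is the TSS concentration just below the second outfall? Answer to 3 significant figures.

24.5 mg/L

Conservation of mass: C = (59.40·8.600 + 7.530·153.0) / 66.93 = 1663/66.93 = 24.85 mg/L; combined flow 66.93 m³/s.
Travel time t = 23.9·1000 / 0.84 = 28450 s = 7.903 h.
Decay over the reach: 24.85·exp(−kt) = 24.85·0.6102 = 15.16 mg/L.
Second outfall: C = (66.93·15.16 + 1.190·550.0)/68.12 = 24.50 mg/L.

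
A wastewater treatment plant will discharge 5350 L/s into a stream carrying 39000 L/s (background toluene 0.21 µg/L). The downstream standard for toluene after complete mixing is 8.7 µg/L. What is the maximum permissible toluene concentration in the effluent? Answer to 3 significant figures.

70.6 µg/L

At the limit, (Qr·Cr + Qe·Cₑ)/(Qr + Qe) = 8.7:
Cₑ = (44350·8.7 − 39000·0.2100) / 5350 = 70.59 µg/L.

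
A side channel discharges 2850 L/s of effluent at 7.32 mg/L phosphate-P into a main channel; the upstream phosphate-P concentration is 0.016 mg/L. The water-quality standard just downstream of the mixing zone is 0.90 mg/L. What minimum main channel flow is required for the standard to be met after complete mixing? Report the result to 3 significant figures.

Set C_mix = 0.90: (Q·0.01600 + 2850·7.320) / (Q + 2850) = 0.90
→ Q = 2850·(7.320 − 0.90)/(0.90 − 0.01600) = 20700 L/s.

20700 L/s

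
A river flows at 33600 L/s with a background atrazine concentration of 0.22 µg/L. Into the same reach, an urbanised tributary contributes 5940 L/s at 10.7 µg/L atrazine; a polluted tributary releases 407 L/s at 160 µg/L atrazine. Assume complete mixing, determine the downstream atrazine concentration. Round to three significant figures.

After mixing, C = (33600·0.2200 + 5940·10.70 + 407.0·160.0) / 39950 = 136100/39950 = 3.406 µg/L.

3.41 µg/L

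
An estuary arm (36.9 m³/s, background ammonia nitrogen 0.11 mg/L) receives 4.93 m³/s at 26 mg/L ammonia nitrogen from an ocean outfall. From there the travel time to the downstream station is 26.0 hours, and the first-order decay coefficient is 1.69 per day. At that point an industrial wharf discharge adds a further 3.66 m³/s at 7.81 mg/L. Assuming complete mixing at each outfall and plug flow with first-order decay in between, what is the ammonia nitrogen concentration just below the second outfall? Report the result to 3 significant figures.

Conservation of mass: C = (36.90·0.1100 + 4.930·26.00) / 41.83 = 132.2/41.83 = 3.161 mg/L; combined flow 41.83 m³/s.
Decay over the reach: 3.161·exp(−kt) = 3.161·0.1603 = 0.5067 mg/L.
At the second outfall, C = (41.83·0.5067 + 3.660·7.810) / (41.83 + 3.660) = 1.094 mg/L.

1.09 mg/L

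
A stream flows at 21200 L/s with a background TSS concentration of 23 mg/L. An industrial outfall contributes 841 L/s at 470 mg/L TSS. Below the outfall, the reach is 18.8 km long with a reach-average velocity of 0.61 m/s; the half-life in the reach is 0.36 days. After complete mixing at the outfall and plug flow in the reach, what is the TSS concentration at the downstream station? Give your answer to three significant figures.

Conservation of mass: C = (21200·23.00 + 841.0·470.0) / 22040 = 882900/22040 = 40.06 mg/L.
Travel time t = 18.8·1000 / 0.61 = 30820 s = 8.561 h.
Half-life 0.36 d → k = ln 2 / 0.36 = 1.925 d⁻¹.
First-order decay: C = 40.06·exp(−k·t) = 40.06·0.5032 = 20.16 mg/L.

20.2 mg/L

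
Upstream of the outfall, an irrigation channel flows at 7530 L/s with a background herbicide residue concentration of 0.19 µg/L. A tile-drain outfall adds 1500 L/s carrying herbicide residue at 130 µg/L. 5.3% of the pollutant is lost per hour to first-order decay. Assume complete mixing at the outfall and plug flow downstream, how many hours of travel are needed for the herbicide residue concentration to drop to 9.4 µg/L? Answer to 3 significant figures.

Conservation of mass: C = (7530·0.1900 + 1500·130.0) / 9030 = 196400/9030 = 21.75 µg/L.
5.3%/h lost → k = −ln(1 − 0.053) = 0.05446 h⁻¹.
21.75·exp(−k·t) = 9.4 → t = ln(21.75/9.4)/k = 55470 s = 15.41 h.

15.4 h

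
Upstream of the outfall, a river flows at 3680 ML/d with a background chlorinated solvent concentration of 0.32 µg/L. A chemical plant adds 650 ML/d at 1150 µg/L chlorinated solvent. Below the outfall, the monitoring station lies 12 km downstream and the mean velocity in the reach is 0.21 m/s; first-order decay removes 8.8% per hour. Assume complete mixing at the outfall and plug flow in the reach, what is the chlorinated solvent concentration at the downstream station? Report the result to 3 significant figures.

40.1 µg/L

Mixed concentration C = ΣQC/ΣQ = (3680·0.3200 + 650.0·1150) / 4330 = 748700/4330 = 172.9 µg/L.
Travel time t = 12·1000 / 0.21 = 57140 s = 15.87 h.
8.8%/h lost → k = −ln(1 − 0.088) = 0.09212 h⁻¹.
After decay, C = 172.9 × e^(−kt) = 172.9 × 0.2317 = 40.07 µg/L.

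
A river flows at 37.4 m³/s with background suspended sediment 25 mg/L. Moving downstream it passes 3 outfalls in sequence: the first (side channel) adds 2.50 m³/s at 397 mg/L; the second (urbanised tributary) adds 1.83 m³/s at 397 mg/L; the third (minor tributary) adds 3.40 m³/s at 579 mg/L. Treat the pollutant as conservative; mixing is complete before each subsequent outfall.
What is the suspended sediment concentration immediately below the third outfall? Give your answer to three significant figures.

After outfall 1: Q = 37.40 + 2.500 = 39.90 m³/s; C = (37.40·25.00 + 2.500·397.0)/39.90 = 48.31 mg/L.
After outfall 2: Q = 39.90 + 1.830 = 41.73 m³/s; C = (39.90·48.31 + 1.830·397.0)/41.73 = 63.60 mg/L.
After outfall 3: Q = 41.73 + 3.400 = 45.13 m³/s; C = (41.73·63.60 + 3.400·579.0)/45.13 = 102.4 mg/L.

102 mg/L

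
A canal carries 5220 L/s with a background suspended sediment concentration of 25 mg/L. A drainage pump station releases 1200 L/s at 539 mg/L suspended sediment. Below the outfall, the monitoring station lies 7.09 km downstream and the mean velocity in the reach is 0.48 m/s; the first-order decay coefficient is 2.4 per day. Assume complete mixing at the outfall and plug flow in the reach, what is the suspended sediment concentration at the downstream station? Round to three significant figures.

After mixing, C = (5220·25.00 + 1200·539.0) / 6420 = 777300/6420 = 121.1 mg/L.
Travel time t = 7.09·1000 / 0.48 = 14770 s = 4.103 h.
Applying C = C₀e^(−kt): 121.1 × 0.6635 = 80.33 mg/L.

80.3 mg/L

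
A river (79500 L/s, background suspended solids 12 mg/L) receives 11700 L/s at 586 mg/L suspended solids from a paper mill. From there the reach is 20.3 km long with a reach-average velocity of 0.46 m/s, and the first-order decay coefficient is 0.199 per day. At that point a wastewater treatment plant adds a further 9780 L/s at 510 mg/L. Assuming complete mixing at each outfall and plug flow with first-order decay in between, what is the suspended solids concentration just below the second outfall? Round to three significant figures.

119 mg/L

Mass balance: C = (79500·12.00 + 11700·586.0) / 91200 = 7810000/91200 = 85.64 mg/L; combined flow 91200 L/s.
Travel time t = 20.3·1000 / 0.46 = 44130 s = 12.26 h.
After decay, C = 85.64 × e^(−kt) = 85.64 × 0.9034 = 77.36 mg/L.
At the second outfall, C = (91200·77.36 + 9780·510.0) / (91200 + 9780) = 119.3 mg/L.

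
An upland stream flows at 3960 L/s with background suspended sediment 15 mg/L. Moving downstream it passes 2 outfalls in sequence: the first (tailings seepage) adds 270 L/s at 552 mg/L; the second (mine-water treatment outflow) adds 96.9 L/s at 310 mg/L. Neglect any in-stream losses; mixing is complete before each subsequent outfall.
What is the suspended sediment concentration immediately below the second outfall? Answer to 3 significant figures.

Outfall 1: combined Q = 4230 L/s; C = (3960·15.00 + 270.0·552.0)/4230 = 49.28 mg/L.
Outfall 2: combined Q = 4327 L/s; C = (4230·49.28 + 96.90·310.0)/4327 = 55.12 mg/L.

55.1 mg/L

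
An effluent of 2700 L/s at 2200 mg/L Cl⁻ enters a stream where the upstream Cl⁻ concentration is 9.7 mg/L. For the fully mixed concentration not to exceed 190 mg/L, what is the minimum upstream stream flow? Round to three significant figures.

30100 L/s

Set C_mix = 190: (Q·9.700 + 2700·2200) / (Q + 2700) = 190
→ Q = 2700·(2200 − 190)/(190 − 9.700) = 30100 L/s.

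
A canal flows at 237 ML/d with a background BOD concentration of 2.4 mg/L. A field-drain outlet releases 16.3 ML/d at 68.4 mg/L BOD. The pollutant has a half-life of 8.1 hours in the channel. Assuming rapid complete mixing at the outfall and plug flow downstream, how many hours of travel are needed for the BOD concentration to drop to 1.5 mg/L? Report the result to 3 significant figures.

17.4 h

Conservation of mass: C = (237.0·2.400 + 16.30·68.40) / 253.3 = 1684/253.3 = 6.647 mg/L.
Half-life 8.1 h → k = ln 2 / 8.1 = 0.08557 h⁻¹ = 2.054 d⁻¹.
6.647·exp(−k·t) = 1.5 → t = ln(6.647/1.5)/k = 62630 s = 17.40 h.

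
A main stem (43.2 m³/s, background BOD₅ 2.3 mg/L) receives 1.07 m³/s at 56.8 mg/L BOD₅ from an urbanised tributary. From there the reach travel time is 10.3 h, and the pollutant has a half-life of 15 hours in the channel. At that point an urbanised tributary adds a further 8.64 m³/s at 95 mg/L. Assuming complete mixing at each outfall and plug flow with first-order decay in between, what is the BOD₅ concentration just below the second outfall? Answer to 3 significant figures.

17.4 mg/L

After mixing, C = (43.20·2.300 + 1.070·56.80) / 44.27 = 160.1/44.27 = 3.617 mg/L; combined flow 44.27 m³/s.
Half-life 15 h → k = ln 2 / 15 = 0.04621 h⁻¹ = 1.109 d⁻¹.
First-order decay: C = 3.617·exp(−k·t) = 3.617·0.6213 = 2.247 mg/L.
Second outfall: C = (44.27·2.247 + 8.640·95.00)/52.91 = 17.39 mg/L.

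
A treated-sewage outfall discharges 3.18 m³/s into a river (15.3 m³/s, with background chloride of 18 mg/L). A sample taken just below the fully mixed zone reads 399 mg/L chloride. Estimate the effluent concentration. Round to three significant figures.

2230 mg/L

Mass balance: 15.30·18.00 + 3.180·Cₑ = 18.48·399.0
→ Cₑ = (18.48·399.0 − 15.30·18.00) / 3.180 = 2232 mg/L.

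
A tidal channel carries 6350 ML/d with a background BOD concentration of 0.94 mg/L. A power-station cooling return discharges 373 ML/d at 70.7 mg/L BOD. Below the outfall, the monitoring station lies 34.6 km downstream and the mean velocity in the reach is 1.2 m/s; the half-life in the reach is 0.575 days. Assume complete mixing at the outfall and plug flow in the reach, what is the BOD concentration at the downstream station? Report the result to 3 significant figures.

After mixing, C = (6350·0.9400 + 373.0·70.70) / 6723 = 32340/6723 = 4.810 mg/L.
Travel time t = 34.6·1000 / 1.2 = 28830 s = 8.009 h.
Half-life 0.575 d → k = ln 2 / 0.575 = 1.205 d⁻¹.
First-order decay: C = 4.810·exp(−k·t) = 4.810·0.6688 = 3.217 mg/L.

3.22 mg/L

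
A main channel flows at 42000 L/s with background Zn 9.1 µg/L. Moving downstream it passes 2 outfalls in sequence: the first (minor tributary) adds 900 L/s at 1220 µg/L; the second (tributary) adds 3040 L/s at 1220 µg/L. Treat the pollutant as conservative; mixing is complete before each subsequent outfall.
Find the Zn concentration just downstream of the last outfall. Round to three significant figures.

After outfall 1: Q = 42000 + 900.0 = 42900 L/s; C = (42000·9.100 + 900.0·1220)/42900 = 34.50 µg/L.
After outfall 2: Q = 42900 + 3040 = 45940 L/s; C = (42900·34.50 + 3040·1220)/45940 = 113.0 µg/L.

113 µg/L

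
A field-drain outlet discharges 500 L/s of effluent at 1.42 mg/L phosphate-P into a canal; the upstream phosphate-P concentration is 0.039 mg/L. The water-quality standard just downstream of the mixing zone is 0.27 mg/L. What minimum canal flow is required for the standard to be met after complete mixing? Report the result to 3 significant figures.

2490 L/s

Set C_mix = 0.27: (Q·0.03900 + 500.0·1.420) / (Q + 500.0) = 0.27
→ Q = 500.0·(1.420 − 0.27)/(0.27 − 0.03900) = 2489 L/s.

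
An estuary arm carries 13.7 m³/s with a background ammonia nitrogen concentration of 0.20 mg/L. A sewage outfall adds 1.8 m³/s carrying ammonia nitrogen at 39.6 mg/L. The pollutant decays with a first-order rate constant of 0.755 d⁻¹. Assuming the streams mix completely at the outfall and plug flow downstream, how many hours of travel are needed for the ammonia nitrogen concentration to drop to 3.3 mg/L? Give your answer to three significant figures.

11.7 h

After mixing, C = (13.70·0.2000 + 1.800·39.60) / 15.50 = 74.02/15.50 = 4.775 mg/L.
4.775·exp(−k·t) = 3.3 → t = ln(4.775/3.3)/k = 42290 s = 11.75 h.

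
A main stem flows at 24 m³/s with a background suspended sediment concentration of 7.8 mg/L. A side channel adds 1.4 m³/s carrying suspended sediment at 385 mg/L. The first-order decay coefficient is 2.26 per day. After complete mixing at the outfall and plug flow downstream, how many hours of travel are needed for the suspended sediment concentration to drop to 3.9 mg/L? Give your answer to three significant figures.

21.2 h

After mixing, C = (24.00·7.800 + 1.400·385.0) / 25.40 = 726.2/25.40 = 28.59 mg/L.
28.59·exp(−k·t) = 3.9 → t = ln(28.59/3.9)/k = 76160 s = 21.16 h.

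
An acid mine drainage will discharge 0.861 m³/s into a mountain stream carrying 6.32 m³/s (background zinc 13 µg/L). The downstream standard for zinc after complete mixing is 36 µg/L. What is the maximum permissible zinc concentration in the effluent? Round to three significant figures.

At the limit, (Qr·Cr + Qe·Cₑ)/(Qr + Qe) = 36:
Cₑ = (7.181·36 − 6.320·13.00) / 0.8610 = 204.8 µg/L.

205 µg/L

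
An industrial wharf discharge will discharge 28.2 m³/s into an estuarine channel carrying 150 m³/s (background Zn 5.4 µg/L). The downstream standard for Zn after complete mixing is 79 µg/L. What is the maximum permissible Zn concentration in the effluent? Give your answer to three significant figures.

470 µg/L

At the limit, (Qr·Cr + Qe·Cₑ)/(Qr + Qe) = 79:
Cₑ = (178.2·79 − 150.0·5.400) / 28.20 = 470.5 µg/L.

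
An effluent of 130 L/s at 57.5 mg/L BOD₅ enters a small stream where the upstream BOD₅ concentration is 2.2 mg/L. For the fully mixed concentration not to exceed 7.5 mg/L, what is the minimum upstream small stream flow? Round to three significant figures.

Set C_mix = 7.5: (Q·2.200 + 130.0·57.50) / (Q + 130.0) = 7.5
→ Q = 130.0·(57.50 − 7.5)/(7.5 − 2.200) = 1226 L/s.

1230 L/s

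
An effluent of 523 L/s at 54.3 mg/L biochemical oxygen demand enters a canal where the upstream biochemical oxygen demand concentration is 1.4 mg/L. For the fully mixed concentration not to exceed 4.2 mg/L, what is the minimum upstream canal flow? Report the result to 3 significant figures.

9360 L/s

Set C_mix = 4.2: (Q·1.400 + 523.0·54.30) / (Q + 523.0) = 4.2
→ Q = 523.0·(54.30 − 4.2)/(4.2 − 1.400) = 9358 L/s.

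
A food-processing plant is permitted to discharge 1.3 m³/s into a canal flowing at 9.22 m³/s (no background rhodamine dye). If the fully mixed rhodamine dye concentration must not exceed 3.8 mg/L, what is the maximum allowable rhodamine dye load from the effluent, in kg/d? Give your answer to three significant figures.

Mass balance at the limit: 9.220·0 + 1.300·Cₑ = 10.52·3.8 → Cₑ = 30.75 mg/L.
Load = 1.300 m³/s × 30.75 g/m³ × 86 400 s/d = 3454 kg/d.

3450 kg/d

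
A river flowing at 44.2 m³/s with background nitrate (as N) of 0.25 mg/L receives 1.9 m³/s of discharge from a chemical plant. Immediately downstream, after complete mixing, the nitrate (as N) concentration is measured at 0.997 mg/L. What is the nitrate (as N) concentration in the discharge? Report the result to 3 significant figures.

Mass balance: 44.20·0.2500 + 1.900·Cₑ = 46.10·0.9970
→ Cₑ = (46.10·0.9970 − 44.20·0.2500) / 1.900 = 18.37 mg/L.

18.4 mg/L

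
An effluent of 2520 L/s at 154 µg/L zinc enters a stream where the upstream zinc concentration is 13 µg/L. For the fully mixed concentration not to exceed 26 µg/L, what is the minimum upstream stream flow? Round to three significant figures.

Set C_mix = 26: (Q·13.00 + 2520·154.0) / (Q + 2520) = 26
→ Q = 2520·(154.0 − 26)/(26 − 13.00) = 24810 L/s.

24800 L/s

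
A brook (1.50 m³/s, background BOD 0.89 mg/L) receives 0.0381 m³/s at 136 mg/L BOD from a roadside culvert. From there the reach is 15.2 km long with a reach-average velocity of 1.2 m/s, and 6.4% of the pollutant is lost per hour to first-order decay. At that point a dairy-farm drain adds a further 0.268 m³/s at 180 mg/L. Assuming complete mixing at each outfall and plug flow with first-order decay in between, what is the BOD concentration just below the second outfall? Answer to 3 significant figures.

Mass balance: C = (1.500·0.8900 + 0.03810·136.0) / 1.538 = 6.517/1.538 = 4.237 mg/L; combined flow 1.538 m³/s.
Travel time t = 15.2·1000 / 1.2 = 12670 s = 3.519 h.
6.4%/h lost → k = −ln(1 − 0.064) = 0.06614 h⁻¹.
Decay over the reach: 4.237·exp(−kt) = 4.237·0.7924 = 3.357 mg/L.
At the second outfall, C = (1.538·3.357 + 0.2680·180.0) / (1.538 + 0.2680) = 29.57 mg/L.

29.6 mg/L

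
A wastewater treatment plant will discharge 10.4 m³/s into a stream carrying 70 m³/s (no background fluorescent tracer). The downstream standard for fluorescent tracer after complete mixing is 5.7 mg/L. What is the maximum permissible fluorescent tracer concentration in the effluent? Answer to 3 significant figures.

At the limit, (Qr·Cr + Qe·Cₑ)/(Qr + Qe) = 5.7:
Cₑ = (80.40·5.7 − 70.00·0) / 10.40 = 44.07 mg/L.

44.1 mg/L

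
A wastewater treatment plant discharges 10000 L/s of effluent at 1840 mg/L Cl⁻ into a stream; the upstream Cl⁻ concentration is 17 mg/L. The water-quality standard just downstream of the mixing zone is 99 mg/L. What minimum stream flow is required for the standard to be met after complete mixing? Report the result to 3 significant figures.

212000 L/s

Set C_mix = 99: (Q·17.00 + 10000·1840) / (Q + 10000) = 99
→ Q = 10000·(1840 − 99)/(99 − 17.00) = 212300 L/s.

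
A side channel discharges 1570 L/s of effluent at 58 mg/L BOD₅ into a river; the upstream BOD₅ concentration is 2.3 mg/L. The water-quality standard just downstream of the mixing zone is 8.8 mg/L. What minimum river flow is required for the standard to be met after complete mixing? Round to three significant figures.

11900 L/s

Set C_mix = 8.8: (Q·2.300 + 1570·58.00) / (Q + 1570) = 8.8
→ Q = 1570·(58.00 − 8.8)/(8.8 − 2.300) = 11880 L/s.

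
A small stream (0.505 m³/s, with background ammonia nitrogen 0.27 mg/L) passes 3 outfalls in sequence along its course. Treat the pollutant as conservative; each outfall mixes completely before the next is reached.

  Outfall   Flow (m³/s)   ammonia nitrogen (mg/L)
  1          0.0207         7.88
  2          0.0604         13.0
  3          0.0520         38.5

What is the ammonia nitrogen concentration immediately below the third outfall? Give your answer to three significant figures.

4.84 mg/L

Below outfall 1: Q → 0.5257 m³/s, C = (0.5050·0.2700 + 0.02070·7.880)/0.5257 = 0.5697 mg/L.
Below outfall 2: Q → 0.5861 m³/s, C = (0.5257·0.5697 + 0.06040·13.00)/0.5861 = 1.851 mg/L.
Below outfall 3: Q → 0.6381 m³/s, C = (0.5861·1.851 + 0.05200·38.50)/0.6381 = 4.837 mg/L.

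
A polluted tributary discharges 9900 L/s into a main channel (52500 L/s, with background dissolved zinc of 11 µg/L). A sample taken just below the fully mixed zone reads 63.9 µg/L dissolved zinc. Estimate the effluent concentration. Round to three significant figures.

Mass balance: 52500·11.00 + 9900·Cₑ = 62400·63.90
→ Cₑ = (62400·63.90 − 52500·11.00) / 9900 = 344.4 µg/L.

344 µg/L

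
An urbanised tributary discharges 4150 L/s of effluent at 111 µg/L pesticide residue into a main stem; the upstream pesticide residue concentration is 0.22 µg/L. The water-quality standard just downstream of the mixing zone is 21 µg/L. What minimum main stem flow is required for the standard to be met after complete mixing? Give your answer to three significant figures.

18000 L/s

Set C_mix = 21: (Q·0.2200 + 4150·111.0) / (Q + 4150) = 21
→ Q = 4150·(111.0 − 21)/(21 − 0.2200) = 17970 L/s.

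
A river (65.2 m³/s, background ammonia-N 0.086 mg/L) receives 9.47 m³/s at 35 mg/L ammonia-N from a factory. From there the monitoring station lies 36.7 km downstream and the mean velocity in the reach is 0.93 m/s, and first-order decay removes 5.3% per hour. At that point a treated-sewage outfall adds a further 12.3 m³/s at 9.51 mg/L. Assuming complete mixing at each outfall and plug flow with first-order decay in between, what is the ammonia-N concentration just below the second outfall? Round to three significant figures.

3.48 mg/L

Mass balance: C = (65.20·0.08600 + 9.470·35.00) / 74.67 = 337.1/74.67 = 4.514 mg/L; combined flow 74.67 m³/s.
Travel time t = 36.7·1000 / 0.93 = 39460 s = 10.96 h.
5.3%/h lost → k = −ln(1 − 0.053) = 0.05446 h⁻¹.
Decay over the reach: 4.514·exp(−kt) = 4.514·0.5505 = 2.485 mg/L.
At the second outfall, C = (74.67·2.485 + 12.30·9.510) / (74.67 + 12.30) = 3.478 mg/L.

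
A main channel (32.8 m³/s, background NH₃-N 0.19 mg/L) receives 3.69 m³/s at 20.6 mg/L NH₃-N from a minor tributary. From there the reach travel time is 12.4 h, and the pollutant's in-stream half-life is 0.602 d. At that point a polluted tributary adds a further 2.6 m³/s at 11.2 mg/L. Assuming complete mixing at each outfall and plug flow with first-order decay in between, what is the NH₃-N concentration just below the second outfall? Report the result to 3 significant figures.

1.91 mg/L

Conservation of mass: C = (32.80·0.1900 + 3.690·20.60) / 36.49 = 82.25/36.49 = 2.254 mg/L; combined flow 36.49 m³/s.
Half-life 0.602 d → k = ln 2 / 0.602 = 1.151 d⁻¹.
First-order decay: C = 2.254·exp(−k·t) = 2.254·0.5516 = 1.243 mg/L.
Second outfall: C = (36.49·1.243 + 2.600·11.20)/39.09 = 1.906 mg/L.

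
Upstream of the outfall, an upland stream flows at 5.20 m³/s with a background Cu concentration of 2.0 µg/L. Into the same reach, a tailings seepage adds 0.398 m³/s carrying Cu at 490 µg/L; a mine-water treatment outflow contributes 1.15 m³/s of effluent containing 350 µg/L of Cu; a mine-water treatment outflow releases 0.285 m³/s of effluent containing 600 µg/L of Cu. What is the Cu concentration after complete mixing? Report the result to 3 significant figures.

Conservation of mass: C = (5.200·2.000 + 0.3980·490.0 + 1.150·350.0 + 0.2850·600.0) / 7.033 = 778.9/7.033 = 110.8 µg/L.

111 µg/L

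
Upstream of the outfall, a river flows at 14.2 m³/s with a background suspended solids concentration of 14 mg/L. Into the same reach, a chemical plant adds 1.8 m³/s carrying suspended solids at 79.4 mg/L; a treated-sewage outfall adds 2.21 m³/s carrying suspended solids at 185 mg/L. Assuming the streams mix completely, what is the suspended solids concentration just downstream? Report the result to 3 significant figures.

41.2 mg/L

Mass balance: C = (14.20·14.00 + 1.800·79.40 + 2.210·185.0) / 18.21 = 750.6/18.21 = 41.22 mg/L.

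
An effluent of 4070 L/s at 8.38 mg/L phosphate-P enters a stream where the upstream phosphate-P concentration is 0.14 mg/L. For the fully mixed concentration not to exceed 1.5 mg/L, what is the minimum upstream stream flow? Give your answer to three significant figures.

20600 L/s

Set C_mix = 1.5: (Q·0.1400 + 4070·8.380) / (Q + 4070) = 1.5
→ Q = 4070·(8.380 − 1.5)/(1.5 − 0.1400) = 20590 L/s.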